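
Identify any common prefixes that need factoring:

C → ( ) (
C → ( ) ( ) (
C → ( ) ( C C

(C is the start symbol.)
Yes, C has productions with common prefix '( ) ('

Left-factoring is needed when two productions for the same non-terminal
share a common prefix on the right-hand side.

Productions for C:
  C → ( ) (
  C → ( ) ( ) (
  C → ( ) ( C C

Found common prefix '( ) (' in productions for C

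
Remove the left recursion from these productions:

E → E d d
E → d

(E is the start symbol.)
E is directly left-recursive. The standard transformation for
  A → A α₁ | ... | A α_m | β₁ | ... | β_n
is
  A  → β₁ A' | ... | β_n A'
  A' → α₁ A' | ... | α_m A' | ε

E → d becomes E → d E'
E → E d d becomes E' → d d E'
Add E' → ε

Resulting grammar:
E → d E'
E' → d d E'
E' → ε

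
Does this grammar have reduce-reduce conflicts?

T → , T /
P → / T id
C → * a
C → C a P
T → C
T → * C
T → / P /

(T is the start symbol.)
No reduce-reduce conflicts

A reduce-reduce conflict occurs when an LR(0) state has two complete items [A → α .] and [B → β .] — both call for a reduction, and with no lookahead the parser cannot choose between them.

Augment with T' → T and build the canonical LR(0) collection (I0 = CLOSURE({[T' → . T]}), then GOTO on every symbol after a dot until no new states appear). It has 18 states:
  I0: { [C → . * a], [C → . C a P], [T → . * C], [T → . , T /], [T → . / P /], [T → . C], [T' → . T] }  — shift
  I1: { [C → * . a], [C → . * a], [C → . C a P], [T → * . C] }  — shift
  I2: { [C → . * a], [C → . C a P], [T → , . T /], [T → . * C], [T → . , T /], [T → . / P /], [T → . C] }  — shift
  I3: { [P → . / T id], [T → / . P /] }  — shift
  I4: { [C → C . a P], [T → C .] }  — shift, reduce
  I5: { [T' → T .] }  — accept
  I6: { [C → C a . P], [P → . / T id] }  — shift
  I7: { [C → . * a], [C → . C a P], [P → / . T id], [T → . * C], [T → . , T /], [T → . / P /], [T → . C] }  — shift
  I8: { [C → C a P .] }  — reduce
  I9: { [P → / T . id] }  — shift
  I10: { [P → / T id .] }  — reduce
  I11: { [T → / P . /] }  — shift
  I12: { [T → / P / .] }  — reduce
  I13: { [T → , T . /] }  — shift
  I14: { [T → , T / .] }  — reduce
  I15: { [C → * . a] }  — shift
  I16: { [C → C . a P], [T → * C .] }  — shift, reduce
  I17: { [C → * a .] }  — reduce

No state contains more than one complete item.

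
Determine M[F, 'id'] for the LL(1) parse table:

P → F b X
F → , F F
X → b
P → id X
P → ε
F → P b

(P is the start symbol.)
To find M[F, 'id'], we find productions for F where 'id' is in the predict set (PREDICT(N → α) = (FIRST(α) \ {ε}) ∪ (FOLLOW(N) if α ⇒* ε)).

Relevant sets:
  FIRST(P) = { ',', 'b', 'id', ε }

F → , F F: PREDICT = { ',' }
F → P b: PREDICT = { ',', 'b', 'id' }
  'id' is in predict set, so this production goes in M[F, 'id']

M[F, 'id'] = F → P b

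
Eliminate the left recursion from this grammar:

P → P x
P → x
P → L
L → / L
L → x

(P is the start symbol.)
P is directly left-recursive. The standard transformation for
  A → A α₁ | ... | A α_m | β₁ | ... | β_n
is
  A  → β₁ A' | ... | β_n A'
  A' → α₁ A' | ... | α_m A' | ε

P → x becomes P → x P'
P → L becomes P → L P'
P → P x becomes P' → x P'
Add P' → ε

Productions for other non-terminals are unchanged:
  L → / L
  L → x

Resulting grammar:
P → x P'
P → L P'
P' → x P'
P' → ε
L → / L
L → x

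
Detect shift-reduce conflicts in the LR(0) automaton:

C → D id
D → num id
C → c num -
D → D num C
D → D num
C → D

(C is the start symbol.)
Augment with C' → C and build the canonical LR(0) collection (I0 = CLOSURE({[C' → . C]}), then GOTO on every symbol after a dot until no new states appear). It has 11 states:
  I0: { [C → . D id], [C → . D], [C → . c num -], [C' → . C], [D → . D num C], [D → . D num], [D → . num id] }  — shift
  I1: { [C' → C .] }  — accept
  I2: { [C → D . id], [C → D .], [D → D . num C], [D → D . num] }  — shift, reduce
  I3: { [C → c . num -] }  — shift
  I4: { [D → num . id] }  — shift
  I5: { [D → num id .] }  — reduce
  I6: { [C → c num . -] }  — shift
  I7: { [C → c num - .] }  — reduce
  I8: { [C → D id .] }  — reduce
  I9: { [C → . D id], [C → . D], [C → . c num -], [D → . D num C], [D → . D num], [D → . num id], [D → D num . C], [D → D num .] }  — shift, reduce
  I10: { [D → D num C .] }  — reduce

I2 contains reduce item [C → D .] and shift items [C → D . id], [D → D . num], [D → D . num C] — shift-reduce conflict.
I9 contains reduce item [D → D num .] and shift items [C → . c num -], [D → . num id] — shift-reduce conflict.

Answer: Yes — I2: [C → D .] vs [C → D . id]; I9: [D → D num .] vs [C → . c num -]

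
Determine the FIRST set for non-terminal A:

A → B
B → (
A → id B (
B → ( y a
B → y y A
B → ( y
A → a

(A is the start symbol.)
To compute FIRST(A), examine every production with A on the left-hand side, reading each right-hand side left to right until a non-nullable symbol is reached.

FIRST sets of the other non-terminals involved (by the same procedure, iterated to a fixed point):
  FIRST(B) = { '(', 'y' }

From A → B:
  - B is a non-terminal: add FIRST(B) \ {ε} = { '(', 'y' }
    B is not nullable, so stop
From A → id B (:
  - id is a terminal: add 'id' and stop
From A → a:
  - a is a terminal: add 'a' and stop

Collecting: FIRST(A) = { '(', 'a', 'id', 'y' }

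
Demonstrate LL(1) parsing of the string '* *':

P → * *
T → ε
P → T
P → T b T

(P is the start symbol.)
LL(1) parsing maintains a stack (initially the start symbol over $) and the input. At each step: if the stack top is a terminal, match it against the current input token; if it is a non-terminal N, replace it with the RHS of M[N, lookahead] (the unique production whose predict set contains the lookahead).

Stack is shown with the top on the left.

Stack  Input  Action
--------------------
P $    * * $  output P → * *
* * $  * * $  match '*'
* $    * $    match '*'
$      $      accept

The string is accepted.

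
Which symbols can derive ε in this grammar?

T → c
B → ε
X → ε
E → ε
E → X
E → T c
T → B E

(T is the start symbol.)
A non-terminal is nullable if it can derive ε (the empty string): either it has an ε-production, or it has a production whose right-hand side consists entirely of nullable non-terminals.

ε-productions: B → ε, X → ε, E → ε
So B, X, E are immediately nullable.
T → B E: every symbol on the right is nullable, so T is nullable too.
Every non-terminal is now nullable.
Nullable = { 'B', 'E', 'T', 'X' }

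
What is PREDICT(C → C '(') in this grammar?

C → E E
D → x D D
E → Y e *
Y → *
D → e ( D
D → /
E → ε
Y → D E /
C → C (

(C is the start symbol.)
PREDICT(C → C '(') = (FIRST(RHS) \ {ε}) ∪ (FOLLOW(C) if ε ∈ FIRST(RHS), i.e. RHS ⇒* ε)
FIRST(C) = { '(', '*', '/', 'e', 'x', ε }
FIRST(C '(') = { '(', '*', '/', 'e', 'x' }
ε ∉ FIRST(C '('), so FOLLOW(C) is not added.
PREDICT(C → C '(') = { '(', '*', '/', 'e', 'x' }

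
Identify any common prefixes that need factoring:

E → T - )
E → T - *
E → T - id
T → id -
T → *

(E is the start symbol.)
Left-factoring is needed when two productions for the same non-terminal
share a common prefix on the right-hand side.

Productions for E:
  E → T - )
  E → T - *
  E → T - id
Productions for T:
  T → id -
  T → *

Found common prefix 'T -' in productions for E

Answer: Yes, E has productions with common prefix 'T -'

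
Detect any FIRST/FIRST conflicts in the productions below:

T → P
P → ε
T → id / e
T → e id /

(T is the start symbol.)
FIRST sets of the non-terminals at (or reachable through a nullable prefix from) the front of some alternative:
  FIRST(P) = { ε }

Productions for T:
  T → P: FIRST = { ε }
  T → id / e: FIRST = { 'id' }
  T → e id /: FIRST = { 'e' }
P has only one production, so no FIRST/FIRST conflict is possible there.

All alternatives of each non-terminal have pairwise disjoint FIRST sets.

Answer: No FIRST/FIRST conflicts.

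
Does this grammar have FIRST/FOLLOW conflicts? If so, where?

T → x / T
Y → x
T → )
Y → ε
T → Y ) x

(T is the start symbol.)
A FIRST/FOLLOW conflict occurs when a non-terminal N has a nullable alternative N → β (β ⇒* ε) and another alternative N → α with FIRST(α) ∩ FOLLOW(N) ≠ ∅: on such a lookahead the parser cannot decide between expanding α and letting N vanish via β.

Nullable non-terminals: Y.

Y: nullable alternative(s) Y → ε; FOLLOW(Y) = { ')' }
  Y → x: FIRST \ {ε} = { 'x' } — disjoint from FOLLOW(Y)
  Y → ε: FIRST \ {ε} = { } — this is the only nullable alternative, skip

T has no nullable alternative, so no FIRST/FOLLOW check is needed there.

No FIRST/FOLLOW conflicts found.

Answer: No FIRST/FOLLOW conflicts.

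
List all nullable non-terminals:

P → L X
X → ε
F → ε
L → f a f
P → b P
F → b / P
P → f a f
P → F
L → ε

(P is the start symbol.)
{ 'F', 'L', 'P', 'X' }

A non-terminal is nullable if it can derive ε (the empty string): either it has an ε-production, or it has a production whose right-hand side consists entirely of nullable non-terminals.

ε-productions: X → ε, F → ε, L → ε
So X, F, L are immediately nullable.
P → L X: every symbol on the right is nullable, so P is nullable too.
Every non-terminal is now nullable.
Nullable = { 'F', 'L', 'P', 'X' }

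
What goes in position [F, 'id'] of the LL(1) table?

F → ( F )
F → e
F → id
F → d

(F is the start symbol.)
F → id

To find M[F, 'id'], we find productions for F where 'id' is in the predict set (PREDICT(N → α) = (FIRST(α) \ {ε}) ∪ (FOLLOW(N) if α ⇒* ε)).

F → ( F ): PREDICT = { '(' }
F → e: PREDICT = { 'e' }
F → id: PREDICT = { 'id' }
  'id' is in predict set, so this production goes in M[F, 'id']
F → d: PREDICT = { 'd' }

M[F, 'id'] = F → id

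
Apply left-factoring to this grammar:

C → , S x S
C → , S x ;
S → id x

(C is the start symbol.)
C → , S x C'
C' → S
C' → ;
S → id x

Left-factoring transforms A → αβ₁ | αβ₂ into A → αA' and A' → β₁ | β₂
(α is the longest common prefix among the alternatives). Repeat until
no nonterminal has two alternatives with a common prefix.

Round 1: C has alternatives sharing prefix ', S x'. Introduce C': C → , S x C'
  Add: C' → S
  Add: C' → ;

No remaining common prefixes — done.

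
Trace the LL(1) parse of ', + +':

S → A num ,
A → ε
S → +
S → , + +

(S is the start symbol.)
LL(1) parsing maintains a stack (initially the start symbol over $) and the input. At each step: if the stack top is a terminal, match it against the current input token; if it is a non-terminal N, replace it with the RHS of M[N, lookahead] (the unique production whose predict set contains the lookahead).

Stack is shown with the top on the left.

Stack    Input    Action
------------------------
S $      , + + $  output S → , + +
, + + $  , + + $  match ','
+ + $    + + $    match '+'
+ $      + $      match '+'
$        $        accept

The string is accepted.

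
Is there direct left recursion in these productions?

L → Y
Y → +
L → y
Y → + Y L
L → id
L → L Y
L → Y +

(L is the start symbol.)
Direct left recursion occurs when N → N α for some non-terminal N (the right-hand side begins with the left-hand side itself).

L → Y: starts with Y
Y → +: starts with '+'
L → y: starts with y
Y → + Y L: starts with '+'
L → id: starts with id
L → L Y: LEFT RECURSIVE (starts with L)
L → Y +: starts with Y

The grammar has direct left recursion on: L.

Answer: Yes, L is left-recursive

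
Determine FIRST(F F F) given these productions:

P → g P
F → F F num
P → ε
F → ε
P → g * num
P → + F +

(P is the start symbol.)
{ 'num', ε }

FIRST sets of the non-terminals involved (from the grammar, by fixed-point iteration):
  FIRST(F) = { 'num', ε }

To compute FIRST(F F F), process the symbols left to right:
Symbol F is a non-terminal. Add FIRST(F) \ {ε} = { 'num' }
F is nullable (ε ∈ FIRST(F)), continue to the next symbol.
Symbol F is a non-terminal. Add FIRST(F) \ {ε} = { 'num' }
F is nullable (ε ∈ FIRST(F)), continue to the next symbol.
Symbol F is a non-terminal. Add FIRST(F) \ {ε} = { 'num' }
F is nullable (ε ∈ FIRST(F)), continue to the next symbol.
All symbols are nullable, so ε is in the result.
FIRST(F F F) = { 'num', ε }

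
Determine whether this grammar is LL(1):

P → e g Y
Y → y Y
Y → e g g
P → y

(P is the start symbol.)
For P:
  PREDICT(P → e g Y) = { 'e' }
  PREDICT(P → y) = { 'y' }
For Y:
  PREDICT(Y → y Y) = { 'y' }
  PREDICT(Y → e g g) = { 'e' }

All predict sets are disjoint. The grammar IS LL(1).

Answer: Yes, the grammar is LL(1).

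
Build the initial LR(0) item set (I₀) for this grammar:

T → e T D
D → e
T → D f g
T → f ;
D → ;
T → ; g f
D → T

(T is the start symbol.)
First, augment the grammar with T' → T
I₀ = CLOSURE({ [T' → . T] }):
  [T' → . T] has the dot before T: add [T → . e T D], [T → . D f g], [T → . f ;], [T → . ; g f]
  [T → . D f g] has the dot before D: add [D → . e], [D → . ;], [D → . T]
No further items can be added.

I₀ = { [D → . ;], [D → . T], [D → . e], [T → . ; g f], [T → . D f g], [T → . e T D], [T → . f ;], [T' → . T] }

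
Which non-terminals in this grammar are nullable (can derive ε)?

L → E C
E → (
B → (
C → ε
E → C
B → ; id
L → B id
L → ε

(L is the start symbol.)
{ 'C', 'E', 'L' }

ε-productions: C → ε, L → ε
So C, L are immediately nullable.
E → C: every symbol on the right is nullable, so E is nullable too.
No further non-terminal can be added: every production for the remaining non-terminals contains a terminal or a non-nullable non-terminal.
Nullable = { 'C', 'E', 'L' }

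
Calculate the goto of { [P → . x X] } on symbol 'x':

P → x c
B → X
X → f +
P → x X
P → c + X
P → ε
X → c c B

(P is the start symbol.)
GOTO(I, 'x') = CLOSURE({ [A → αX.β] : [A → α.Xβ] ∈ I, X = 'x' })

Items with dot before 'x', with the dot advanced:
  [P → . x X] → [P → x . X]
Closure of the advanced items:
  [P → x . X] has the dot before X: add [X → . f +], [X → . c c B]

GOTO = { [P → x . X], [X → . c c B], [X → . f +] }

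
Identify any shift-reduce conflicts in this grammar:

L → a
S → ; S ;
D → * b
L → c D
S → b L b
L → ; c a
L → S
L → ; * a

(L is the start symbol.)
A shift-reduce conflict occurs when an LR(0) state has both:
  - a complete (reduce) item [A → α .] (dot at the end), and
  - a shift item [B → β . c γ] (dot before a terminal).

Augment with L' → L and build the canonical LR(0) collection (I0 = CLOSURE({[L' → . L]}), then GOTO on every symbol after a dot until no new states appear). It has 19 states:
  I0: { [L → . ; * a], [L → . ; c a], [L → . S], [L → . a], [L → . c D], [L' → . L], [S → . ; S ;], [S → . b L b] }  — shift
  I1: { [L → ; . * a], [L → ; . c a], [S → . ; S ;], [S → . b L b], [S → ; . S ;] }  — shift
  I2: { [L' → L .] }  — accept
  I3: { [L → S .] }  — reduce
  I4: { [L → a .] }  — reduce
  I5: { [L → . ; * a], [L → . ; c a], [L → . S], [L → . a], [L → . c D], [S → . ; S ;], [S → . b L b], [S → b . L b] }  — shift
  I6: { [D → . * b], [L → c . D] }  — shift
  I7: { [D → * . b] }  — shift
  I8: { [L → c D .] }  — reduce
  I9: { [D → * b .] }  — reduce
  I10: { [S → b L . b] }  — shift
  I11: { [S → b L b .] }  — reduce
  I12: { [L → ; * . a] }  — shift
  I13: { [S → . ; S ;], [S → . b L b], [S → ; . S ;] }  — shift
  I14: { [S → ; S . ;] }  — shift
  I15: { [L → ; c . a] }  — shift
  I16: { [L → ; c a .] }  — reduce
  I17: { [S → ; S ; .] }  — reduce
  I18: { [L → ; * a .] }  — reduce

No state contains both a complete item and a shift item.

Answer: No shift-reduce conflicts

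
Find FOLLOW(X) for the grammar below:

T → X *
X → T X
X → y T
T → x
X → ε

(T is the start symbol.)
{ '*' }

To compute FOLLOW(X), find every occurrence of X on a right-hand side N → α X β: add FIRST(β) \ {ε}, and if β is empty or nullable also add FOLLOW(N). Iterate to a fixed point.

In T → X *: X is followed by '*', add FIRST('*') \ {ε} = { '*' }
In X → T X: X is at the end; this adds FOLLOW(X) to itself — nothing new

Taking the union: FOLLOW(X) = { '*' }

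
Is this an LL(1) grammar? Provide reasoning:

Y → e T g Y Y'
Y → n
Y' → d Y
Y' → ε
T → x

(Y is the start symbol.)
No. Predict set conflict for Y': { 'd' }

Relevant sets:
  FOLLOW(Y') = { $, 'd' }

For Y:
  PREDICT(Y → e T g Y Y') = { 'e' }
  PREDICT(Y → n) = { 'n' }
For Y':
  PREDICT(Y' → d Y) = { 'd' }
  PREDICT(Y' → ε) = { $, 'd' }
T has a single production, so nothing to check there.

Conflict found: Predict set conflict for Y': { 'd' }
The grammar is NOT LL(1).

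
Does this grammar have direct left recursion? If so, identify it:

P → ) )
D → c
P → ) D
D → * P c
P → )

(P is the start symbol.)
P → ) ): starts with ')'
D → c: starts with c
P → ) D: starts with ')'
D → * P c: starts with '*'
P → ): starts with ')'

No direct left recursion found.

Answer: No direct left recursion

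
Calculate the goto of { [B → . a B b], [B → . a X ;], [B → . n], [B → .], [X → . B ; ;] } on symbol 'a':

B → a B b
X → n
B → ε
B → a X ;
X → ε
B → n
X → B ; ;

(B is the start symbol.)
{ [B → . a B b], [B → . a X ;], [B → . n], [B → .], [B → a . B b], [B → a . X ;], [X → . B ; ;], [X → . n], [X → .] }

GOTO(I, 'a') = CLOSURE({ [A → αX.β] : [A → α.Xβ] ∈ I, X = 'a' })

Items with dot before 'a', with the dot advanced:
  [B → . a B b] → [B → a . B b]
  [B → . a X ;] → [B → a . X ;]
Closure of the advanced items:
  [B → a . B b] has the dot before B: add [B → . a B b], [B → .], [B → . a X ;], [B → . n]
  [B → a . X ;] has the dot before X: add [X → . n], [X → .], [X → . B ; ;]

GOTO = { [B → . a B b], [B → . a X ;], [B → . n], [B → .], [B → a . B b], [B → a . X ;], [X → . B ; ;], [X → . n], [X → .] }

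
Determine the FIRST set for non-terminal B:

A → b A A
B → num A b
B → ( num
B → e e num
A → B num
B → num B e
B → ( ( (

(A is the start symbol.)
{ '(', 'e', 'num' }

To compute FIRST(B), examine every production with B on the left-hand side, reading each right-hand side left to right until a non-nullable symbol is reached.

From B → num A b:
  - num is a terminal: add 'num' and stop
From B → ( num:
  - '(' is a terminal: add '(' and stop
From B → e e num:
  - e is a terminal: add 'e' and stop
From B → num B e:
  - num is a terminal: add 'num' and stop
From B → ( ( (:
  - '(' is a terminal: add '(' and stop

Collecting: FIRST(B) = { '(', 'e', 'num' }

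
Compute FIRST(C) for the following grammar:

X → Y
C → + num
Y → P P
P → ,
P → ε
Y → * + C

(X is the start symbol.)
From C → + num:
  - '+' is a terminal: add '+' and stop

Collecting: FIRST(C) = { '+' }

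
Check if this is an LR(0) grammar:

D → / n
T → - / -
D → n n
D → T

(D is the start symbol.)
Yes, the grammar is LR(0)

A grammar is LR(0) if no state in the canonical LR(0) collection has:
  - both a shift item (dot before a terminal) and a complete item (shift-reduce conflict), or
  - two or more complete items (reduce-reduce conflict; the accept item [D' → D .] counts as a complete item here).

Augment with D' → D and build the canonical LR(0) collection (I0 = CLOSURE({[D' → . D]}), then GOTO on every symbol after a dot until no new states appear). It has 10 states:
  I0: { [D → . / n], [D → . T], [D → . n n], [D' → . D], [T → . - / -] }  — shift
  I1: { [T → - . / -] }  — shift
  I2: { [D → / . n] }  — shift
  I3: { [D' → D .] }  — accept
  I4: { [D → T .] }  — reduce
  I5: { [D → n . n] }  — shift
  I6: { [D → n n .] }  — reduce
  I7: { [D → / n .] }  — reduce
  I8: { [T → - / . -] }  — shift
  I9: { [T → - / - .] }  — reduce

Every state is either a pure shift/goto state or contains exactly one complete item and nothing to shift — no conflicts. The grammar is LR(0).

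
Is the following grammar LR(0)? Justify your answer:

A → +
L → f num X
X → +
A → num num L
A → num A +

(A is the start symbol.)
Augment with A' → A and build the canonical LR(0) collection (I0 = CLOSURE({[A' → . A]}), then GOTO on every symbol after a dot until no new states appear). It has 12 states:
  I0: { [A → . +], [A → . num A +], [A → . num num L], [A' → . A] }  — shift
  I1: { [A → + .] }  — reduce
  I2: { [A' → A .] }  — accept
  I3: { [A → . +], [A → . num A +], [A → . num num L], [A → num . A +], [A → num . num L] }  — shift
  I4: { [A → num A . +] }  — shift
  I5: { [A → . +], [A → . num A +], [A → . num num L], [A → num . A +], [A → num . num L], [A → num num . L], [L → . f num X] }  — shift
  I6: { [A → num num L .] }  — reduce
  I7: { [L → f . num X] }  — shift
  I8: { [L → f num . X], [X → . +] }  — shift
  I9: { [X → + .] }  — reduce
  I10: { [L → f num X .] }  — reduce
  I11: { [A → num A + .] }  — reduce

Every state is either a pure shift/goto state or contains exactly one complete item and nothing to shift — no conflicts. The grammar is LR(0).

Answer: Yes, the grammar is LR(0)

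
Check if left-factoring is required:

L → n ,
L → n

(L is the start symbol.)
Yes, L has productions with common prefix 'n'

Left-factoring is needed when two productions for the same non-terminal
share a common prefix on the right-hand side.

Productions for L:
  L → n ,
  L → n

Found common prefix 'n' in productions for L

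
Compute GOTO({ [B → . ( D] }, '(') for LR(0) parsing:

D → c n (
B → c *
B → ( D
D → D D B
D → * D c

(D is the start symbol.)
{ [B → ( . D], [D → . * D c], [D → . D D B], [D → . c n (] }

GOTO(I, '(') = CLOSURE({ [A → αX.β] : [A → α.Xβ] ∈ I, X = '(' })

Items with dot before '(', with the dot advanced:
  [B → . ( D] → [B → ( . D]
Closure of the advanced items:
  [B → ( . D] has the dot before D: add [D → . c n (], [D → . D D B], [D → . * D c]

GOTO = { [B → ( . D], [D → . * D c], [D → . D D B], [D → . c n (] }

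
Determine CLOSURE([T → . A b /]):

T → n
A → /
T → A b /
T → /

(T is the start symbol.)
To compute CLOSURE, for each item [A → α.Bβ] where B is a non-terminal, add [B → .γ] for all productions B → γ; repeat for the newly added items until nothing changes.

Start with: [T → . A b /]
  [T → . A b /] has the dot before A: add [A → . /]
No further items can be added.

CLOSURE = { [A → . /], [T → . A b /] }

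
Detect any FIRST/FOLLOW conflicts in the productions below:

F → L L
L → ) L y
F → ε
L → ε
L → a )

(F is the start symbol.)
A FIRST/FOLLOW conflict occurs when a non-terminal N has a nullable alternative N → β (β ⇒* ε) and another alternative N → α with FIRST(α) ∩ FOLLOW(N) ≠ ∅: on such a lookahead the parser cannot decide between expanding α and letting N vanish via β.

Nullable non-terminals: F, L.
FIRST sets used below: FIRST(L) = { ')', 'a', ε }

F: nullable alternative(s) F → L L, F → ε; FOLLOW(F) = { $ }
  F → L L: FIRST \ {ε} = { ')', 'a' } — disjoint from FOLLOW(F)
  F → ε: FIRST \ {ε} = { } — disjoint from FOLLOW(F)

L: nullable alternative(s) L → ε; FOLLOW(L) = { $, ')', 'a', 'y' }
  L → ) L y: FIRST \ {ε} = { ')' } — overlaps FOLLOW(L) on { ')' }: CONFLICT
  L → ε: FIRST \ {ε} = { } — this is the only nullable alternative, skip
  L → a ): FIRST \ {ε} = { 'a' } — overlaps FOLLOW(L) on { 'a' }: CONFLICT

So the grammar has 2 FIRST/FOLLOW conflicts (marked CONFLICT above).

Answer: Yes. L → ')' L y with FOLLOW(L) on { ')' }; L → a ')' with FOLLOW(L) on { 'a' }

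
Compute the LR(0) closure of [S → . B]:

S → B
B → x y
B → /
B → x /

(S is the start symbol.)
{ [B → . /], [B → . x /], [B → . x y], [S → . B] }

To compute CLOSURE, for each item [A → α.Bβ] where B is a non-terminal, add [B → .γ] for all productions B → γ; repeat for the newly added items until nothing changes.

Start with: [S → . B]
  [S → . B] has the dot before B: add [B → . x y], [B → . /], [B → . x /]
No further items can be added.

CLOSURE = { [B → . /], [B → . x /], [B → . x y], [S → . B] }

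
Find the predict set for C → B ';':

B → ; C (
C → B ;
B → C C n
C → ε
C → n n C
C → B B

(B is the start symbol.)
PREDICT(C → B ';') = (FIRST(RHS) \ {ε}) ∪ (FOLLOW(C) if ε ∈ FIRST(RHS), i.e. RHS ⇒* ε)
FIRST(B) = { ';', 'n' }
FIRST(B ';') = { ';', 'n' }
ε ∉ FIRST(B ';'), so FOLLOW(C) is not added.
PREDICT(C → B ';') = { ';', 'n' }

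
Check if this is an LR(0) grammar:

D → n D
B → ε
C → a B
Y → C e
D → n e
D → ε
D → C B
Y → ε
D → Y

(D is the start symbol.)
A grammar is LR(0) if no state in the canonical LR(0) collection has:
  - both a shift item (dot before a terminal) and a complete item (shift-reduce conflict), or
  - two or more complete items (reduce-reduce conflict; the accept item [D' → D .] counts as a complete item here).

Augment with D' → D and build the canonical LR(0) collection (I0 = CLOSURE({[D' → . D]}), then GOTO on every symbol after a dot until no new states appear). It has 11 states:
  I0: { [C → . a B], [D → . C B], [D → . Y], [D → . n D], [D → . n e], [D → .], [D' → . D], [Y → . C e], [Y → .] }  — shift, 2 reduces
  I1: { [B → .], [D → C . B], [Y → C . e] }  — shift, reduce
  I2: { [D' → D .] }  — accept
  I3: { [D → Y .] }  — reduce
  I4: { [B → .], [C → a . B] }  — reduce
  I5: { [C → . a B], [D → . C B], [D → . Y], [D → . n D], [D → . n e], [D → .], [D → n . D], [D → n . e], [Y → . C e], [Y → .] }  — shift, 2 reduces
  I6: { [D → n D .] }  — reduce
  I7: { [D → n e .] }  — reduce
  I8: { [C → a B .] }  — reduce
  I9: { [D → C B .] }  — reduce
  I10: { [Y → C e .] }  — reduce

Conflict in state I0:
  Shift-reduce conflict between [D → .] and [C → . a B]
So the grammar is NOT LR(0).

Answer: No. Shift-reduce conflict between [D → .] and [C → . a B]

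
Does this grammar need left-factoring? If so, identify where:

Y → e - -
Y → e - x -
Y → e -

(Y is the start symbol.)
Yes, Y has productions with common prefix 'e -'

Left-factoring is needed when two productions for the same non-terminal
share a common prefix on the right-hand side.

Productions for Y:
  Y → e - -
  Y → e - x -
  Y → e -

Found common prefix 'e -' in productions for Y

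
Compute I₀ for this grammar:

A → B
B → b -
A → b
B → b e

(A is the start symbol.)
First, augment the grammar with A' → A
I₀ = CLOSURE({ [A' → . A] }):
  [A' → . A] has the dot before A: add [A → . B], [A → . b]
  [A → . B] has the dot before B: add [B → . b -], [B → . b e]
No further items can be added.

I₀ = { [A → . B], [A → . b], [A' → . A], [B → . b -], [B → . b e] }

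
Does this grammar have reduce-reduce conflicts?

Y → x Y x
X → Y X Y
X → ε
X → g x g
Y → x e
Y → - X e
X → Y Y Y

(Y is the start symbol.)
Augment with Y' → Y and build the canonical LR(0) collection (I0 = CLOSURE({[Y' → . Y]}), then GOTO on every symbol after a dot until no new states appear). It has 17 states:
  I0: { [Y → . - X e], [Y → . x Y x], [Y → . x e], [Y' → . Y] }  — shift
  I1: { [X → . Y X Y], [X → . Y Y Y], [X → . g x g], [X → .], [Y → - . X e], [Y → . - X e], [Y → . x Y x], [Y → . x e] }  — shift, reduce
  I2: { [Y' → Y .] }  — accept
  I3: { [Y → . - X e], [Y → . x Y x], [Y → . x e], [Y → x . Y x], [Y → x . e] }  — shift
  I4: { [Y → x Y . x] }  — shift
  I5: { [Y → x e .] }  — reduce
  I6: { [Y → x Y x .] }  — reduce
  I7: { [Y → - X . e] }  — shift
  I8: { [X → . Y X Y], [X → . Y Y Y], [X → . g x g], [X → .], [X → Y . X Y], [X → Y . Y Y], [Y → . - X e], [Y → . x Y x], [Y → . x e] }  — shift, reduce
  I9: { [X → g . x g] }  — shift
  I10: { [X → g x . g] }  — shift
  I11: { [X → g x g .] }  — reduce
  I12: { [X → Y X . Y], [Y → . - X e], [Y → . x Y x], [Y → . x e] }  — shift
  I13: { [X → . Y X Y], [X → . Y Y Y], [X → . g x g], [X → .], [X → Y . X Y], [X → Y . Y Y], [X → Y Y . Y], [Y → . - X e], [Y → . x Y x], [Y → . x e] }  — shift, reduce
  I14: { [X → . Y X Y], [X → . Y Y Y], [X → . g x g], [X → .], [X → Y . X Y], [X → Y . Y Y], [X → Y Y . Y], [X → Y Y Y .], [Y → . - X e], [Y → . x Y x], [Y → . x e] }  — shift, 2 reduces
  I15: { [X → Y X Y .] }  — reduce
  I16: { [Y → - X e .] }  — reduce

I14 contains complete items [X → .], [X → Y Y Y .] — reduce-reduce conflict.

Answer: Yes — I14: [X → .] vs [X → Y Y Y .]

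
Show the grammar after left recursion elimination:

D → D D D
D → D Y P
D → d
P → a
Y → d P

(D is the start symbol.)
D → d D'
D' → D D D'
D' → Y P D'
D' → ε
P → a
Y → d P

D is directly left-recursive. The standard transformation for
  A → A α₁ | ... | A α_m | β₁ | ... | β_n
is
  A  → β₁ A' | ... | β_n A'
  A' → α₁ A' | ... | α_m A' | ε

D → d becomes D → d D'
D → D D D becomes D' → D D D'
D → D Y P becomes D' → Y P D'
Add D' → ε

Productions for other non-terminals are unchanged:
  P → a
  Y → d P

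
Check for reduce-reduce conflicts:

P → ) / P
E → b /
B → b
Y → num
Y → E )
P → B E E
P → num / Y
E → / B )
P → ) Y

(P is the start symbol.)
No reduce-reduce conflicts

A reduce-reduce conflict occurs when an LR(0) state has two complete items [A → α .] and [B → β .] — both call for a reduction, and with no lookahead the parser cannot choose between them.

Augment with P' → P and build the canonical LR(0) collection (I0 = CLOSURE({[P' → . P]}), then GOTO on every symbol after a dot until no new states appear). It has 22 states:
  I0: { [B → . b], [P → . ) / P], [P → . ) Y], [P → . B E E], [P → . num / Y], [P' → . P] }  — shift
  I1: { [E → . / B )], [E → . b /], [P → ) . / P], [P → ) . Y], [Y → . E )], [Y → . num] }  — shift
  I2: { [E → . / B )], [E → . b /], [P → B . E E] }  — shift
  I3: { [P' → P .] }  — accept
  I4: { [B → b .] }  — reduce
  I5: { [P → num . / Y] }  — shift
  I6: { [E → . / B )], [E → . b /], [P → num / . Y], [Y → . E )], [Y → . num] }  — shift
  I7: { [B → . b], [E → / . B )] }  — shift
  I8: { [Y → E . )] }  — shift
  I9: { [P → num / Y .] }  — reduce
  I10: { [E → b . /] }  — shift
  I11: { [Y → num .] }  — reduce
  I12: { [E → b / .] }  — reduce
  I13: { [Y → E ) .] }  — reduce
  I14: { [E → / B . )] }  — shift
  I15: { [E → / B ) .] }  — reduce
  I16: { [E → . / B )], [E → . b /], [P → B E . E] }  — shift
  I17: { [P → B E E .] }  — reduce
  I18: { [B → . b], [E → / . B )], [P → ) / . P], [P → . ) / P], [P → . ) Y], [P → . B E E], [P → . num / Y] }  — shift
  I19: { [P → ) Y .] }  — reduce
  I20: { [E → . / B )], [E → . b /], [E → / B . )], [P → B . E E] }  — shift
  I21: { [P → ) / P .] }  — reduce

No state contains more than one complete item.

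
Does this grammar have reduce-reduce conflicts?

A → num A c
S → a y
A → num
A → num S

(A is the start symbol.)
A reduce-reduce conflict occurs when an LR(0) state has two complete items [A → α .] and [B → β .] — both call for a reduction, and with no lookahead the parser cannot choose between them.

Augment with A' → A and build the canonical LR(0) collection (I0 = CLOSURE({[A' → . A]}), then GOTO on every symbol after a dot until no new states appear). It has 8 states:
  I0: { [A → . num A c], [A → . num S], [A → . num], [A' → . A] }  — shift
  I1: { [A' → A .] }  — accept
  I2: { [A → . num A c], [A → . num S], [A → . num], [A → num . A c], [A → num . S], [A → num .], [S → . a y] }  — shift, reduce
  I3: { [A → num A . c] }  — shift
  I4: { [A → num S .] }  — reduce
  I5: { [S → a . y] }  — shift
  I6: { [S → a y .] }  — reduce
  I7: { [A → num A c .] }  — reduce

No state contains more than one complete item.

Answer: No reduce-reduce conflicts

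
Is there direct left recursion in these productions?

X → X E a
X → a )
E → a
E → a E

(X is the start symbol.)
Direct left recursion occurs when N → N α for some non-terminal N (the right-hand side begins with the left-hand side itself).

X → X E a: LEFT RECURSIVE (starts with X)
X → a ): starts with a
E → a: starts with a
E → a E: starts with a

The grammar has direct left recursion on: X.

Answer: Yes, X is left-recursive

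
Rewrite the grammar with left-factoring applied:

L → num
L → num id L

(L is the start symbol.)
L → num L'
L' → ε
L' → id L

Left-factoring transforms A → αβ₁ | αβ₂ into A → αA' and A' → β₁ | β₂
(α is the longest common prefix among the alternatives). Repeat until
no nonterminal has two alternatives with a common prefix.

Round 1: L has alternatives sharing prefix 'num'. Introduce L': L → num L'
  Add: L' → ε
  Add: L' → id L

No remaining common prefixes — done.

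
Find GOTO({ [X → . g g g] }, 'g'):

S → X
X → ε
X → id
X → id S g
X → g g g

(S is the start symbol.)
GOTO(I, 'g') = CLOSURE({ [A → αX.β] : [A → α.Xβ] ∈ I, X = 'g' })

Items with dot before 'g', with the dot advanced:
  [X → . g g g] → [X → g . g g]
Closure adds nothing (no advanced item has the dot before a non-terminal).

GOTO = { [X → g . g g] }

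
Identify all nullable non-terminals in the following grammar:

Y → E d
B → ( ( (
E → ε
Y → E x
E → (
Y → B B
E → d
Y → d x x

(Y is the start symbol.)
{ 'E' }

A non-terminal is nullable if it can derive ε (the empty string): either it has an ε-production, or it has a production whose right-hand side consists entirely of nullable non-terminals.

ε-productions: E → ε
So E is immediately nullable.
No further non-terminal can be added: every production for the remaining non-terminals contains a terminal or a non-nullable non-terminal.
Nullable = { 'E' }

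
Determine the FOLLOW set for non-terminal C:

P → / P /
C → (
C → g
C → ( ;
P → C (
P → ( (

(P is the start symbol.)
{ '(' }

To compute FOLLOW(C), find every occurrence of C on a right-hand side N → α C β: add FIRST(β) \ {ε}, and if β is empty or nullable also add FOLLOW(N). Iterate to a fixed point.

In P → C (: C is followed by '(', add FIRST('(') \ {ε} = { '(' }

Taking the union: FOLLOW(C) = { '(' }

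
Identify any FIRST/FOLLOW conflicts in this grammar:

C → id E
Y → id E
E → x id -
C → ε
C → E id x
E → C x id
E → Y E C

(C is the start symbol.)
Yes. C → id E with FOLLOW(C) on { 'id' }; C → E id x with FOLLOW(C) on { 'id', 'x' }

A FIRST/FOLLOW conflict occurs when a non-terminal N has a nullable alternative N → β (β ⇒* ε) and another alternative N → α with FIRST(α) ∩ FOLLOW(N) ≠ ∅: on such a lookahead the parser cannot decide between expanding α and letting N vanish via β.

Nullable non-terminals: C.
FIRST sets used below: FIRST(E) = { 'id', 'x' }

C: nullable alternative(s) C → ε; FOLLOW(C) = { $, 'id', 'x' }
  C → id E: FIRST \ {ε} = { 'id' } — overlaps FOLLOW(C) on { 'id' }: CONFLICT
  C → ε: FIRST \ {ε} = { } — this is the only nullable alternative, skip
  C → E id x: FIRST \ {ε} = { 'id', 'x' } — overlaps FOLLOW(C) on { 'id', 'x' }: CONFLICT

E, Y have no nullable alternative, so no FIRST/FOLLOW check is needed there.

So the grammar has 2 FIRST/FOLLOW conflicts (marked CONFLICT above).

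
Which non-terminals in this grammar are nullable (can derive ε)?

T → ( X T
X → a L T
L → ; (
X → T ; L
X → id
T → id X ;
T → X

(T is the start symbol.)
None

A non-terminal is nullable if it can derive ε (the empty string): either it has an ε-production, or it has a production whose right-hand side consists entirely of nullable non-terminals.

There are no ε-productions, so no non-terminal can derive ε.
No non-terminals are nullable.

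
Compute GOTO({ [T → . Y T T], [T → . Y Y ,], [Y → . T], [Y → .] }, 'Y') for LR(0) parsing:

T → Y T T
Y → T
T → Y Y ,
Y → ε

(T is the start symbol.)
{ [T → . Y T T], [T → . Y Y ,], [T → Y . T T], [T → Y . Y ,], [Y → . T], [Y → .] }

GOTO(I, 'Y') = CLOSURE({ [A → αX.β] : [A → α.Xβ] ∈ I, X = 'Y' })

Items with dot before 'Y', with the dot advanced:
  [T → . Y T T] → [T → Y . T T]
  [T → . Y Y ,] → [T → Y . Y ,]
Closure of the advanced items:
  [T → Y . T T] has the dot before T: add [T → . Y T T], [T → . Y Y ,]
  [T → Y . Y ,] has the dot before Y: add [Y → . T], [Y → .]

GOTO = { [T → . Y T T], [T → . Y Y ,], [T → Y . T T], [T → Y . Y ,], [Y → . T], [Y → .] }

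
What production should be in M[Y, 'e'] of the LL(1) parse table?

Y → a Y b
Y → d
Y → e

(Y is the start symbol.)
To find M[Y, 'e'], we find productions for Y where 'e' is in the predict set (PREDICT(N → α) = (FIRST(α) \ {ε}) ∪ (FOLLOW(N) if α ⇒* ε)).

Y → a Y b: PREDICT = { 'a' }
Y → d: PREDICT = { 'd' }
Y → e: PREDICT = { 'e' }
  'e' is in predict set, so this production goes in M[Y, 'e']

M[Y, 'e'] = Y → e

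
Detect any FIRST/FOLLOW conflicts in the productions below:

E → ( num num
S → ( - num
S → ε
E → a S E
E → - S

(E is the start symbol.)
Nullable non-terminals: S.

S: nullable alternative(s) S → ε; FOLLOW(S) = { $, '(', '-', 'a' }
  S → ( - num: FIRST \ {ε} = { '(' } — overlaps FOLLOW(S) on { '(' }: CONFLICT
  S → ε: FIRST \ {ε} = { } — this is the only nullable alternative, skip

E has no nullable alternative, so no FIRST/FOLLOW check is needed there.

So the grammar has 1 FIRST/FOLLOW conflict (marked CONFLICT above).

Answer: Yes. S → '(' '-' num with FOLLOW(S) on { '(' }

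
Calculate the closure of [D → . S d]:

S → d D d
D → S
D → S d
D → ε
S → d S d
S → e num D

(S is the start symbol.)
To compute CLOSURE, for each item [A → α.Bβ] where B is a non-terminal, add [B → .γ] for all productions B → γ; repeat for the newly added items until nothing changes.

Start with: [D → . S d]
  [D → . S d] has the dot before S: add [S → . d D d], [S → . d S d], [S → . e num D]
No further items can be added.

CLOSURE = { [D → . S d], [S → . d D d], [S → . d S d], [S → . e num D] }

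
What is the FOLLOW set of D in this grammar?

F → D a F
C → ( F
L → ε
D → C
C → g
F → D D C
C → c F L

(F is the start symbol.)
To compute FOLLOW(D), find every occurrence of D on a right-hand side N → α D β: add FIRST(β) \ {ε}, and if β is empty or nullable also add FOLLOW(N). Iterate to a fixed point.

In F → D a F: D is followed by a F, add FIRST(a F) \ {ε} = { 'a' }
In F → D D C: D is followed by D C, add FIRST(D C) \ {ε} = { '(', 'c', 'g' }
In F → D D C: D is followed by C, add FIRST(C) \ {ε} = { '(', 'c', 'g' }

Taking the union: FOLLOW(D) = { '(', 'a', 'c', 'g' }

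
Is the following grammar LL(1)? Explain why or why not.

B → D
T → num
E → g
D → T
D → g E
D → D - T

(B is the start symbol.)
No. Predict set conflict for D: { 'num' }

A grammar is LL(1) if for each non-terminal N with multiple productions, the predict sets of those productions are pairwise disjoint, where PREDICT(N → α) = (FIRST(α) \ {ε}) ∪ (FOLLOW(N) if α ⇒* ε).

Relevant sets:
  FIRST(T) = { 'num' }
  FIRST(D) = { 'g', 'num' }

For D:
  PREDICT(D → T) = { 'num' }
  PREDICT(D → g E) = { 'g' }
  PREDICT(D → D '-' T) = { 'g', 'num' }
B, T, E have a single production, so nothing to check there.

Conflict found: Predict set conflict for D: { 'num' }
The grammar is NOT LL(1).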